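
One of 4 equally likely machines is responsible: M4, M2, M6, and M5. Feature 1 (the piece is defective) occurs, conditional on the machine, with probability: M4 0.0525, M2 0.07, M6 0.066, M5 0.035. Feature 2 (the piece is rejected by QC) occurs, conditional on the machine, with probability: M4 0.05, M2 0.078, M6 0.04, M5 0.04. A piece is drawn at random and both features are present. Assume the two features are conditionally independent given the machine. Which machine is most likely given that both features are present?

With a uniform prior (1/4 each), posterior ∝ likelihood:
  M4: 0.0525 × 0.05 = 0.002625
  M2: 0.07 × 0.078 = 0.00546
  M6: 0.066 × 0.04 = 0.00264
  M5: 0.035 × 0.04 = 0.0014
Total = 0.012125.
Largest term belongs to M2, so M2 is most probable.

M2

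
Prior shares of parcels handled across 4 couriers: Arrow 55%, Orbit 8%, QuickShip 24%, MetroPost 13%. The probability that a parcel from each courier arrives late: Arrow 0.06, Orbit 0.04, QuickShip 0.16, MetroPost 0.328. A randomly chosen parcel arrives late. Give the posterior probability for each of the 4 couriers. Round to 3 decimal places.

By Bayes' rule, posterior ∝ prior × likelihood:
  Arrow: 0.55 × 0.06 = 0.033
  Orbit: 0.08 × 0.04 = 0.0032
  QuickShip: 0.24 × 0.16 = 0.0384
  MetroPost: 0.13 × 0.328 = 0.04264
Normalizing constant = 0.11724.
P(Arrow | late) = 0.033/0.11724 ≈ 0.281
P(Orbit | late) = 0.0032/0.11724 ≈ 0.027
P(QuickShip | late) = 0.0384/0.11724 ≈ 0.328
P(MetroPost | late) = 0.04264/0.11724 ≈ 0.364

Arrow 0.281, Orbit 0.027, QuickShip 0.328, MetroPost 0.364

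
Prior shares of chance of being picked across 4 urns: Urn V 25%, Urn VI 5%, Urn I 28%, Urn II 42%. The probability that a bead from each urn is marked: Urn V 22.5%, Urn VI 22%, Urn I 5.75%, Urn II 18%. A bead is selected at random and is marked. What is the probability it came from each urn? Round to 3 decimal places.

By Bayes' rule, posterior ∝ prior × likelihood:
  Urn V: 0.25 × 0.225 = 0.05625
  Urn VI: 0.05 × 0.22 = 0.011
  Urn I: 0.28 × 0.0575 = 0.0161
  Urn II: 0.42 × 0.18 = 0.0756
Total = 0.15895.
P(Urn V | marked) = 0.05625/0.15895 ≈ 0.354
P(Urn VI | marked) = 0.011/0.15895 ≈ 0.069
P(Urn I | marked) = 0.0161/0.15895 ≈ 0.101
P(Urn II | marked) = 0.0756/0.15895 ≈ 0.476

Urn V 0.354, Urn VI 0.069, Urn I 0.101, Urn II 0.476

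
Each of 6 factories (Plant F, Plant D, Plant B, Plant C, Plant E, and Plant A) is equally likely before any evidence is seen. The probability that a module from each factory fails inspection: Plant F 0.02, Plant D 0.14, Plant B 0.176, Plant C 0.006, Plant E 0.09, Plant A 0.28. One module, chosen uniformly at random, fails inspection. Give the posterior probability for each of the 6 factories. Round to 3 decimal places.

With a uniform prior (1/6 each), posterior ∝ likelihood:
  Plant F: 0.02
  Plant D: 0.14
  Plant B: 0.176
  Plant C: 0.006
  Plant E: 0.09
  Plant A: 0.28
Sum = 0.712.
P(Plant F | nonconforming) = 0.02/0.712 ≈ 0.028
P(Plant D | nonconforming) = 0.14/0.712 ≈ 0.197
P(Plant B | nonconforming) = 0.176/0.712 ≈ 0.247
P(Plant C | nonconforming) = 0.006/0.712 ≈ 0.008
P(Plant E | nonconforming) = 0.09/0.712 ≈ 0.126
P(Plant A | nonconforming) = 0.28/0.712 ≈ 0.393

Plant F 0.028, Plant D 0.197, Plant B 0.247, Plant C 0.008, Plant E 0.126, Plant A 0.393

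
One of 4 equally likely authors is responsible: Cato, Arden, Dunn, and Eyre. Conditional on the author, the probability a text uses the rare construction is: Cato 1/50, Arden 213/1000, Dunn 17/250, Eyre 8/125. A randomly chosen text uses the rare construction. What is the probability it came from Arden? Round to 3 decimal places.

With a uniform prior (1/4 each), posterior ∝ likelihood:
  Cato: 0.02
  Arden: 0.213
  Dunn: 0.068
  Eyre: 0.064
Total = 0.365.
P(Arden | evidence) = 0.213 / 0.365 ≈ 0.584.

0.584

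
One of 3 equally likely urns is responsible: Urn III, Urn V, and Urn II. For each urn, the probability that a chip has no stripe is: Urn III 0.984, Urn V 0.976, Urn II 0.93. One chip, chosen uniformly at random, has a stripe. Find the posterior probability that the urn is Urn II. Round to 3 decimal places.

Taking complements, P(striped | each) = Urn III 0.016, Urn V 0.024, Urn II 0.07.
Since the prior is uniform, the posterior is proportional to the likelihood:
  Urn III: 0.016
  Urn V: 0.024
  Urn II: 0.07
Sum = 0.11.
P(Urn II | evidence) = 0.07 / 0.11 ≈ 0.636.

0.636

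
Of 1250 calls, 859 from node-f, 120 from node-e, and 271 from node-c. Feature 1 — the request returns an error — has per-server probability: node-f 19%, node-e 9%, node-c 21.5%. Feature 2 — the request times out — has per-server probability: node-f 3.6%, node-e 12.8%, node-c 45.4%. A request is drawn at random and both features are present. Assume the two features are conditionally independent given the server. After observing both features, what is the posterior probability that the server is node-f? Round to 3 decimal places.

0.174

Compute prior × likelihood for every hypothesis:
  node-f: 0.6872 × 0.19 × 0.036 = 0.004700448
  node-e: 0.096 × 0.09 × 0.128 = 0.00110592
  node-c: 0.2168 × 0.215 × 0.454 = 0.021161848
Total = 0.026968216.
P(node-f | evidence) = 0.004700448 / 0.026968216 ≈ 0.174.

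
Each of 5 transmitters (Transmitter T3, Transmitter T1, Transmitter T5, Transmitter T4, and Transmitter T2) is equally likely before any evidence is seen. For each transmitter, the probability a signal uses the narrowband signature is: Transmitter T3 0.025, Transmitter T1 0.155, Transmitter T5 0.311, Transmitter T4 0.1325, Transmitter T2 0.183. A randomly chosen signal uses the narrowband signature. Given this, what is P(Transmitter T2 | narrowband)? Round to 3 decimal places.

With a uniform prior (1/5 each), posterior ∝ likelihood:
  Transmitter T3: 0.025
  Transmitter T1: 0.155
  Transmitter T5: 0.311
  Transmitter T4: 0.1325
  Transmitter T2: 0.183
Total = 0.8065.
P(Transmitter T2 | evidence) = 0.183 / 0.8065 ≈ 0.227.

0.227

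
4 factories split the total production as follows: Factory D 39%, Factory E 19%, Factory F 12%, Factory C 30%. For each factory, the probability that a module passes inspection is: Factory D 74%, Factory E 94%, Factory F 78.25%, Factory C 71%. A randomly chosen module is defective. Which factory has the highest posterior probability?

Factory D

Taking complements, P(defective | each) = Factory D 0.26, Factory E 0.06, Factory F 0.2175, Factory C 0.29.
By Bayes' rule, posterior ∝ prior × likelihood:
  Factory D: 0.39 × 0.26 = 0.1014
  Factory E: 0.19 × 0.06 = 0.0114
  Factory F: 0.12 × 0.2175 = 0.0261
  Factory C: 0.3 × 0.29 = 0.087
Normalizing constant = 0.2259.
Largest term belongs to Factory D, so Factory D is most probable.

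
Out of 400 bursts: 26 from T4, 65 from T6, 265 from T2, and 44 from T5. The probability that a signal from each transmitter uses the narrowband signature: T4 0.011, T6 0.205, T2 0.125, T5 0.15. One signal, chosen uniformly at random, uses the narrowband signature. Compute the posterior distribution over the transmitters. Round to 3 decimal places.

T4 0.005, T6 0.250, T2 0.621, T5 0.124

Compute prior × likelihood for every hypothesis:
  T4: 0.065 × 0.011 = 0.000715
  T6: 0.1625 × 0.205 = 0.0333125
  T2: 0.6625 × 0.125 = 0.0828125
  T5: 0.11 × 0.15 = 0.0165
Sum = 0.13334.
P(T4 | narrowband) = 0.000715/0.13334 ≈ 0.005
P(T6 | narrowband) = 0.0333125/0.13334 ≈ 0.250
P(T2 | narrowband) = 0.0828125/0.13334 ≈ 0.621
P(T5 | narrowband) = 0.0165/0.13334 ≈ 0.124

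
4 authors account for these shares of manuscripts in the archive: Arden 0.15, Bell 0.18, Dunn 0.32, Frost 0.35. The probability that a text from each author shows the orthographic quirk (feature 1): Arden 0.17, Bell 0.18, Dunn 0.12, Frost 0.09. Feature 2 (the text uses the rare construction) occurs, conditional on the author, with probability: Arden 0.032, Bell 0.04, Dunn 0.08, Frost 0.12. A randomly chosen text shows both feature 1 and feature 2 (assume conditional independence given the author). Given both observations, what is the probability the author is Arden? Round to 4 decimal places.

Compute prior × likelihood for every hypothesis:
  Arden: 0.15 × 0.17 × 0.032 = 0.000816
  Bell: 0.18 × 0.18 × 0.04 = 0.001296
  Dunn: 0.32 × 0.12 × 0.08 = 0.003072
  Frost: 0.35 × 0.09 × 0.12 = 0.00378
Normalizing constant = 0.008964.
P(Arden | evidence) = 0.000816 / 0.008964 ≈ 0.0910.

0.0910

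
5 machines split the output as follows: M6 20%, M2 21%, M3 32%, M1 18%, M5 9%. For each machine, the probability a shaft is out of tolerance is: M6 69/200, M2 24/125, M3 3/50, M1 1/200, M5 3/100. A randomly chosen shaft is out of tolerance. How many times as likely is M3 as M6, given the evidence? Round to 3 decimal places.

0.278

Prior × likelihood for each hypothesis:
  M6: 0.2 × 0.345 = 0.069
  M2: 0.21 × 0.192 = 0.04032
  M3: 0.32 × 0.06 = 0.0192
  M1: 0.18 × 0.005 = 0.0009
  M5: 0.09 × 0.03 = 0.0027
Total = 0.13212.
The ratio is 0.0192 / 0.069 (the normalizer cancels) = 0.278.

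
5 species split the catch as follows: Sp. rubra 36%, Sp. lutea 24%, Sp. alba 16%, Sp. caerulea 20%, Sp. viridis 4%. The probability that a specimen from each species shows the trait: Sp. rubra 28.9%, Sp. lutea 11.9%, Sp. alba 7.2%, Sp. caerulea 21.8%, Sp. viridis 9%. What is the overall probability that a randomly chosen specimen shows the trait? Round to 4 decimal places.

0.1913

Compute prior × likelihood for every hypothesis:
  Sp. rubra: 0.36 × 0.289 = 0.10404
  Sp. lutea: 0.24 × 0.119 = 0.02856
  Sp. alba: 0.16 × 0.072 = 0.01152
  Sp. caerulea: 0.2 × 0.218 = 0.0436
  Sp. viridis: 0.04 × 0.09 = 0.0036
P(trait) = 0.10404 + 0.02856 + 0.01152 + 0.0436 + 0.0036 = 0.19132 → 0.1913.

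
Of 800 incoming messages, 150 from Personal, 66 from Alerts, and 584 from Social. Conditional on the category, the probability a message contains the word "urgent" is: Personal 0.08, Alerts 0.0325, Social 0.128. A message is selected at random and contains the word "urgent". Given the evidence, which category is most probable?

Unnormalized posteriors (prior × likelihood):
  Personal: 0.1875 × 0.08 = 0.015
  Alerts: 0.0825 × 0.0325 = 0.00268125
  Social: 0.73 × 0.128 = 0.09344
Normalizing constant = 0.11112125.
Largest term belongs to Social, so Social is most probable.

Social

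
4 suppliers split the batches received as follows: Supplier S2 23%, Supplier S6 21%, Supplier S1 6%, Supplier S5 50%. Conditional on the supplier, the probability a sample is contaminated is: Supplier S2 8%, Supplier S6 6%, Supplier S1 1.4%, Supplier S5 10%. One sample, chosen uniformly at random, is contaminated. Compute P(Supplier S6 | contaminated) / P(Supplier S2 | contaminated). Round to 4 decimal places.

0.6848

Compute prior × likelihood for every hypothesis:
  Supplier S2: 0.23 × 0.08 = 0.0184
  Supplier S6: 0.21 × 0.06 = 0.0126
  Supplier S1: 0.06 × 0.014 = 0.00084
  Supplier S5: 0.5 × 0.1 = 0.05
Total = 0.08184.
The ratio is 0.0126 / 0.0184 (the normalizer cancels) = 0.6848.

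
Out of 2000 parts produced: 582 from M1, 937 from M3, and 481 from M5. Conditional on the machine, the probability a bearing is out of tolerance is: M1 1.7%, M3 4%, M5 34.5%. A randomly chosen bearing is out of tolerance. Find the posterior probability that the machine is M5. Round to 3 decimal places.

0.778

Unnormalized posteriors (prior × likelihood):
  M1: 0.291 × 0.017 = 0.004947
  M3: 0.4685 × 0.04 = 0.01874
  M5: 0.2405 × 0.345 = 0.0829725
Total = 0.1066595.
P(M5 | evidence) = 0.0829725 / 0.1066595 ≈ 0.778.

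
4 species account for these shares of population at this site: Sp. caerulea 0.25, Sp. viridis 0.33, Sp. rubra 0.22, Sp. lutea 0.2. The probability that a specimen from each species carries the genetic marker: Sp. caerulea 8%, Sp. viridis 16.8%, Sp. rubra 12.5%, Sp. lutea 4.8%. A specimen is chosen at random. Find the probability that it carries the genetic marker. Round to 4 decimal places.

0.1125

By Bayes' rule, posterior ∝ prior × likelihood:
  Sp. caerulea: 0.25 × 0.08 = 0.02
  Sp. viridis: 0.33 × 0.168 = 0.05544
  Sp. rubra: 0.22 × 0.125 = 0.0275
  Sp. lutea: 0.2 × 0.048 = 0.0096
P(marker) = 0.02 + 0.05544 + 0.0275 + 0.0096 = 0.11254 → 0.1125.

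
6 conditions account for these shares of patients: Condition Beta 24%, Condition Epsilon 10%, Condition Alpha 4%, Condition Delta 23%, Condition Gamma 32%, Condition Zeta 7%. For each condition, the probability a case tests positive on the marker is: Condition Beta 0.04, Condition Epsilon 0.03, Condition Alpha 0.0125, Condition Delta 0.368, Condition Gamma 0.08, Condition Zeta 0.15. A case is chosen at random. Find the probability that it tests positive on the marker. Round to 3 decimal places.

Compute prior × likelihood for every hypothesis:
  Condition Beta: 0.24 × 0.04 = 0.0096
  Condition Epsilon: 0.1 × 0.03 = 0.003
  Condition Alpha: 0.04 × 0.0125 = 0.0005
  Condition Delta: 0.23 × 0.368 = 0.08464
  Condition Gamma: 0.32 × 0.08 = 0.0256
  Condition Zeta: 0.07 × 0.15 = 0.0105
P(marker-positive) = 0.0096 + 0.003 + 0.0005 + 0.08464 + 0.0256 + 0.0105 = 0.13384 → 0.134.

0.134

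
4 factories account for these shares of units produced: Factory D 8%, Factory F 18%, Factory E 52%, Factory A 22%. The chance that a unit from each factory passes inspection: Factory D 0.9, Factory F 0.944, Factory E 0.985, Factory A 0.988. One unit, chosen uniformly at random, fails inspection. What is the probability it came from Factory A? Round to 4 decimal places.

Taking complements, P(nonconforming | each) = Factory D 0.1, Factory F 0.056, Factory E 0.015, Factory A 0.012.
Compute prior × likelihood for every hypothesis:
  Factory D: 0.08 × 0.1 = 0.008
  Factory F: 0.18 × 0.056 = 0.01008
  Factory E: 0.52 × 0.015 = 0.0078
  Factory A: 0.22 × 0.012 = 0.00264
Normalizing constant = 0.02852.
P(Factory A | evidence) = 0.00264 / 0.02852 ≈ 0.0926.

0.0926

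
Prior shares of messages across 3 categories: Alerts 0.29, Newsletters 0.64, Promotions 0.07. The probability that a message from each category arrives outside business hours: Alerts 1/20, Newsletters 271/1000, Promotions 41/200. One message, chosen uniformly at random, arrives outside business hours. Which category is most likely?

Prior × likelihood for each hypothesis:
  Alerts: 0.29 × 0.05 = 0.0145
  Newsletters: 0.64 × 0.271 = 0.17344
  Promotions: 0.07 × 0.205 = 0.01435
Total = 0.20229.
Largest term belongs to Newsletters, so Newsletters is most probable.

Newsletters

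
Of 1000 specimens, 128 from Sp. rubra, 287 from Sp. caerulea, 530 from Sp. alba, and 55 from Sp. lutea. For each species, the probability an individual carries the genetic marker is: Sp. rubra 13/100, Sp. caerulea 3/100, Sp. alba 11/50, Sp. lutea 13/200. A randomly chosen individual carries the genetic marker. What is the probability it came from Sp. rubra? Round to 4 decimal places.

Compute prior × likelihood for every hypothesis:
  Sp. rubra: 0.128 × 0.13 = 0.01664
  Sp. caerulea: 0.287 × 0.03 = 0.00861
  Sp. alba: 0.53 × 0.22 = 0.1166
  Sp. lutea: 0.055 × 0.065 = 0.003575
Total = 0.145425.
P(Sp. rubra | evidence) = 0.01664 / 0.145425 ≈ 0.1144.

0.1144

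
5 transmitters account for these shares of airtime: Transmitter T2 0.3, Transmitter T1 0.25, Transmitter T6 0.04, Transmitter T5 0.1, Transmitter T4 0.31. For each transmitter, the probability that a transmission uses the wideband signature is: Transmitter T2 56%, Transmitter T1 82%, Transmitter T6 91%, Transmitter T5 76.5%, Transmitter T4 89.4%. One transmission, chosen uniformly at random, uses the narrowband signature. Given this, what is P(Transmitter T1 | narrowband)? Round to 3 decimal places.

Taking complements, P(narrowband | each) = Transmitter T2 0.44, Transmitter T1 0.18, Transmitter T6 0.09, Transmitter T5 0.235, Transmitter T4 0.106.
Unnormalized posteriors (prior × likelihood):
  Transmitter T2: 0.3 × 0.44 = 0.132
  Transmitter T1: 0.25 × 0.18 = 0.045
  Transmitter T6: 0.04 × 0.09 = 0.0036
  Transmitter T5: 0.1 × 0.235 = 0.0235
  Transmitter T4: 0.31 × 0.106 = 0.03286
Total = 0.23696.
P(Transmitter T1 | evidence) = 0.045 / 0.23696 ≈ 0.190.

0.190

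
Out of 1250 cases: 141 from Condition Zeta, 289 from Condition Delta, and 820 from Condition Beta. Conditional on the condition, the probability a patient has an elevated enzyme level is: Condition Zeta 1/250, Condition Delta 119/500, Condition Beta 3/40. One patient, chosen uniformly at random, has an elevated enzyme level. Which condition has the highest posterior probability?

Condition Delta

Compute prior × likelihood for every hypothesis:
  Condition Zeta: 0.1128 × 0.004 = 0.0004512
  Condition Delta: 0.2312 × 0.238 = 0.0550256
  Condition Beta: 0.656 × 0.075 = 0.0492
Total = 0.1046768.
Largest term belongs to Condition Delta, so Condition Delta is most probable.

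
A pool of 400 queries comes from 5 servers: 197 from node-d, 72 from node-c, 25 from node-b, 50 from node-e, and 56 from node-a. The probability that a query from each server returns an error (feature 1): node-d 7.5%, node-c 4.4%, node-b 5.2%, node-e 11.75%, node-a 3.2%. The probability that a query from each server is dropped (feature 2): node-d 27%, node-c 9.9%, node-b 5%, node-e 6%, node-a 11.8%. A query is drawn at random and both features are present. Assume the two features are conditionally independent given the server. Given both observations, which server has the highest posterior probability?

node-d

Prior × likelihood for each hypothesis:
  node-d: 0.4925 × 0.075 × 0.27 = 0.009973125
  node-c: 0.18 × 0.044 × 0.099 = 0.00078408
  node-b: 0.0625 × 0.052 × 0.05 = 0.0001625
  node-e: 0.125 × 0.1175 × 0.06 = 0.00088125
  node-a: 0.14 × 0.032 × 0.118 = 0.00052864
Sum = 0.012329595.
Largest term belongs to node-d, so node-d is most probable.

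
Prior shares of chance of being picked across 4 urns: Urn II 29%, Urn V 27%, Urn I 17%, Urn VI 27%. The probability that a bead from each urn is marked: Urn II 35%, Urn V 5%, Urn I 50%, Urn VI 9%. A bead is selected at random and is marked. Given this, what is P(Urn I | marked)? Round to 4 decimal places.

Compute prior × likelihood for every hypothesis:
  Urn II: 0.29 × 0.35 = 0.1015
  Urn V: 0.27 × 0.05 = 0.0135
  Urn I: 0.17 × 0.5 = 0.085
  Urn VI: 0.27 × 0.09 = 0.0243
Normalizing constant = 0.2243.
P(Urn I | evidence) = 0.085 / 0.2243 ≈ 0.3790.

0.3790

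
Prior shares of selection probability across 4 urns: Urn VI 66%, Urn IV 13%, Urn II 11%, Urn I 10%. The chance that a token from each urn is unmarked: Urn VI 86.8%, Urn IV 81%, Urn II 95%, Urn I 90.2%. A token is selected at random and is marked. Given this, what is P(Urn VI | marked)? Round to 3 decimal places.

0.685

Taking complements, P(marked | each) = Urn VI 0.132, Urn IV 0.19, Urn II 0.05, Urn I 0.098.
By Bayes' rule, posterior ∝ prior × likelihood:
  Urn VI: 0.66 × 0.132 = 0.08712
  Urn IV: 0.13 × 0.19 = 0.0247
  Urn II: 0.11 × 0.05 = 0.0055
  Urn I: 0.1 × 0.098 = 0.0098
Normalizing constant = 0.12712.
P(Urn VI | evidence) = 0.08712 / 0.12712 ≈ 0.685.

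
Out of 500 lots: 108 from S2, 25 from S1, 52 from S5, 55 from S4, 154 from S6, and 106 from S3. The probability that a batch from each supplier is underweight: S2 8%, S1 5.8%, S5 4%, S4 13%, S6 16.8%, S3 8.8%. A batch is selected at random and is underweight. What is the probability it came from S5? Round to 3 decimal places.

By Bayes' rule, posterior ∝ prior × likelihood:
  S2: 0.216 × 0.08 = 0.01728
  S1: 0.05 × 0.058 = 0.0029
  S5: 0.104 × 0.04 = 0.00416
  S4: 0.11 × 0.13 = 0.0143
  S6: 0.308 × 0.168 = 0.051744
  S3: 0.212 × 0.088 = 0.018656
Total = 0.10904.
P(S5 | evidence) = 0.00416 / 0.10904 ≈ 0.038.

0.038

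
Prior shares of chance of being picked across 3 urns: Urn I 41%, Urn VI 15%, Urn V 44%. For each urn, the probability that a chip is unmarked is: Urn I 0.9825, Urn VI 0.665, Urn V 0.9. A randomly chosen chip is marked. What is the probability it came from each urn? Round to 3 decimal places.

Taking complements, P(marked | each) = Urn I 0.0175, Urn VI 0.335, Urn V 0.1.
Compute prior × likelihood for every hypothesis:
  Urn I: 0.41 × 0.0175 = 0.007175
  Urn VI: 0.15 × 0.335 = 0.05025
  Urn V: 0.44 × 0.1 = 0.044
Normalizing constant = 0.101425.
P(Urn I | marked) = 0.007175/0.101425 ≈ 0.071
P(Urn VI | marked) = 0.05025/0.101425 ≈ 0.495
P(Urn V | marked) = 0.044/0.101425 ≈ 0.434
(Check: 0.071+0.495+0.434 = 1.000.)

Urn I 0.071, Urn VI 0.495, Urn V 0.434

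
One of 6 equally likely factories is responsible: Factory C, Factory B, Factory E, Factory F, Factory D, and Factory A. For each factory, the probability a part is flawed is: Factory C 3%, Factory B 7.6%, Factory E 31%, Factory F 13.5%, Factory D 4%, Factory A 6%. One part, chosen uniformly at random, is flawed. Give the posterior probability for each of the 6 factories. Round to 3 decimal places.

Since the prior is uniform, the posterior is proportional to the likelihood:
  Factory C: 0.03
  Factory B: 0.076
  Factory E: 0.31
  Factory F: 0.135
  Factory D: 0.04
  Factory A: 0.06
Total = 0.651.
P(Factory C | flawed) = 0.03/0.651 ≈ 0.046
P(Factory B | flawed) = 0.076/0.651 ≈ 0.117
P(Factory E | flawed) = 0.31/0.651 ≈ 0.476
P(Factory F | flawed) = 0.135/0.651 ≈ 0.207
P(Factory D | flawed) = 0.04/0.651 ≈ 0.061
P(Factory A | flawed) = 0.06/0.651 ≈ 0.092

Factory C 0.046, Factory B 0.117, Factory E 0.476, Factory F 0.207, Factory D 0.061, Factory A 0.092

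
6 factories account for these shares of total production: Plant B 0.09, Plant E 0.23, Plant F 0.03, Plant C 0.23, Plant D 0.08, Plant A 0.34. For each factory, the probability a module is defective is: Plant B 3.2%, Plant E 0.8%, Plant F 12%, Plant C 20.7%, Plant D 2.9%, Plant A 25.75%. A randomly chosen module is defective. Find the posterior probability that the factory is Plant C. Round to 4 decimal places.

0.3265

Compute prior × likelihood for every hypothesis:
  Plant B: 0.09 × 0.032 = 0.00288
  Plant E: 0.23 × 0.008 = 0.00184
  Plant F: 0.03 × 0.12 = 0.0036
  Plant C: 0.23 × 0.207 = 0.04761
  Plant D: 0.08 × 0.029 = 0.00232
  Plant A: 0.34 × 0.2575 = 0.08755
Normalizing constant = 0.1458.
P(Plant C | evidence) = 0.04761 / 0.1458 ≈ 0.3265.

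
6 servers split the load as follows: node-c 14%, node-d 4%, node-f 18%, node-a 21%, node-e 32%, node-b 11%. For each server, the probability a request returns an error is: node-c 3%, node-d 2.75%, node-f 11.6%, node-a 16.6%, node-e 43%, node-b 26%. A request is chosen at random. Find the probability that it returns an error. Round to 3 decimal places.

Prior × likelihood for each hypothesis:
  node-c: 0.14 × 0.03 = 0.0042
  node-d: 0.04 × 0.0275 = 0.0011
  node-f: 0.18 × 0.116 = 0.02088
  node-a: 0.21 × 0.166 = 0.03486
  node-e: 0.32 × 0.43 = 0.1376
  node-b: 0.11 × 0.26 = 0.0286
P(error) = 0.0042 + 0.0011 + 0.02088 + 0.03486 + 0.1376 + 0.0286 = 0.22724 → 0.227.

0.227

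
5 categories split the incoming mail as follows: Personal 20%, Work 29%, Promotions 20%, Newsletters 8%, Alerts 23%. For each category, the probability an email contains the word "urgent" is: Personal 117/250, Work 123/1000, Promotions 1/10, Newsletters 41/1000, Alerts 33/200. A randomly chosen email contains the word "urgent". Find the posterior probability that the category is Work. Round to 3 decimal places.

Unnormalized posteriors (prior × likelihood):
  Personal: 0.2 × 0.468 = 0.0936
  Work: 0.29 × 0.123 = 0.03567
  Promotions: 0.2 × 0.1 = 0.02
  Newsletters: 0.08 × 0.041 = 0.00328
  Alerts: 0.23 × 0.165 = 0.03795
Total = 0.1905.
P(Work | evidence) = 0.03567 / 0.1905 ≈ 0.187.

0.187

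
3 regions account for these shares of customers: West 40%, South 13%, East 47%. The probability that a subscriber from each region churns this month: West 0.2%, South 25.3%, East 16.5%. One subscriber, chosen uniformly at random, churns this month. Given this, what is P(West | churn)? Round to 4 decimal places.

0.0072

Compute prior × likelihood for every hypothesis:
  West: 0.4 × 0.002 = 0.0008
  South: 0.13 × 0.253 = 0.03289
  East: 0.47 × 0.165 = 0.07755
Total = 0.11124.
P(West | evidence) = 0.0008 / 0.11124 ≈ 0.0072.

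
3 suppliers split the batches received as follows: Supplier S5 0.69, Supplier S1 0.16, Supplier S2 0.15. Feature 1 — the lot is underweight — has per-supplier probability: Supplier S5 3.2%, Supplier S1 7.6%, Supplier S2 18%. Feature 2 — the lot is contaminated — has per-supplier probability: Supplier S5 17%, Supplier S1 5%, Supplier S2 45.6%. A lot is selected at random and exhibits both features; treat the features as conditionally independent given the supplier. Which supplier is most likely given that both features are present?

Unnormalized posteriors (prior × likelihood):
  Supplier S5: 0.69 × 0.032 × 0.17 = 0.0037536
  Supplier S1: 0.16 × 0.076 × 0.05 = 0.000608
  Supplier S2: 0.15 × 0.18 × 0.456 = 0.012312
Sum = 0.0166736.
Largest term belongs to Supplier S2, so Supplier S2 is most probable.

Supplier S2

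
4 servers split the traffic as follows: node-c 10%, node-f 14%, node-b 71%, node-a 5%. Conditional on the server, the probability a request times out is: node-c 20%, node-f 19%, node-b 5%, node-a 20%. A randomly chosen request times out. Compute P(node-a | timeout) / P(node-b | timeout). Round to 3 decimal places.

Unnormalized posteriors (prior × likelihood):
  node-c: 0.1 × 0.2 = 0.02
  node-f: 0.14 × 0.19 = 0.0266
  node-b: 0.71 × 0.05 = 0.0355
  node-a: 0.05 × 0.2 = 0.01
Normalizing constant = 0.0921.
The ratio is 0.01 / 0.0355 (the normalizer cancels) = 0.282.

0.282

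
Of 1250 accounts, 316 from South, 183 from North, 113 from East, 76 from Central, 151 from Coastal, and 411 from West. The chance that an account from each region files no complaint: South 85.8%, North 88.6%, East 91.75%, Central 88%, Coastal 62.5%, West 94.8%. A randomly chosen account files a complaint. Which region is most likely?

Coastal

Taking complements, P(complaint | each) = South 0.142, North 0.114, East 0.0825, Central 0.12, Coastal 0.375, West 0.052.
Compute prior × likelihood for every hypothesis:
  South: 0.2528 × 0.142 = 0.0358976
  North: 0.1464 × 0.114 = 0.0166896
  East: 0.0904 × 0.0825 = 0.007458
  Central: 0.0608 × 0.12 = 0.007296
  Coastal: 0.1208 × 0.375 = 0.0453
  West: 0.3288 × 0.052 = 0.0170976
Sum = 0.1297388.
Largest term belongs to Coastal, so Coastal is most probable.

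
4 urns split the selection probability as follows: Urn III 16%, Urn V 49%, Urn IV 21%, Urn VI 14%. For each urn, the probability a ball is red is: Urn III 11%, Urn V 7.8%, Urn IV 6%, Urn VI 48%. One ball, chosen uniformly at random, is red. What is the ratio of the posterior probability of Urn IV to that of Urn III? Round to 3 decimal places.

0.716

Compute prior × likelihood for every hypothesis:
  Urn III: 0.16 × 0.11 = 0.0176
  Urn V: 0.49 × 0.078 = 0.03822
  Urn IV: 0.21 × 0.06 = 0.0126
  Urn VI: 0.14 × 0.48 = 0.0672
Total = 0.13562.
The ratio is 0.0126 / 0.0176 (the normalizer cancels) = 0.716.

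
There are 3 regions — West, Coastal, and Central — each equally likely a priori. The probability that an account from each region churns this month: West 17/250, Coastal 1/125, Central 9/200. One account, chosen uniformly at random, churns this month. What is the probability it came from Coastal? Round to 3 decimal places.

0.066

With a uniform prior (1/3 each), posterior ∝ likelihood:
  West: 0.068
  Coastal: 0.008
  Central: 0.045
Total = 0.121.
P(Coastal | evidence) = 0.008 / 0.121 ≈ 0.066.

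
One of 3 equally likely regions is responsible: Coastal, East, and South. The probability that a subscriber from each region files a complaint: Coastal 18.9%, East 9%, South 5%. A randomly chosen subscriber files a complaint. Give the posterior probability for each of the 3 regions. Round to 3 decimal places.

Coastal 0.574, East 0.274, South 0.152

Since the prior is uniform, the posterior is proportional to the likelihood:
  Coastal: 0.189
  East: 0.09
  South: 0.05
Normalizing constant = 0.329.
P(Coastal | complaint) = 0.189/0.329 ≈ 0.574
P(East | complaint) = 0.09/0.329 ≈ 0.274
P(South | complaint) = 0.05/0.329 ≈ 0.152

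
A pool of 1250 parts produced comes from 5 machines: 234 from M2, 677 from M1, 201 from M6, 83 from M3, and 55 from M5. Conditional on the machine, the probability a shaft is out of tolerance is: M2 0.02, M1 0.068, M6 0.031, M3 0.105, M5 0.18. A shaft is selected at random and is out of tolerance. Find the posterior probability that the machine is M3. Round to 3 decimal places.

0.115

Prior × likelihood for each hypothesis:
  M2: 0.1872 × 0.02 = 0.003744
  M1: 0.5416 × 0.068 = 0.0368288
  M6: 0.1608 × 0.031 = 0.0049848
  M3: 0.0664 × 0.105 = 0.006972
  M5: 0.044 × 0.18 = 0.00792
Sum = 0.0604496.
P(M3 | evidence) = 0.006972 / 0.0604496 ≈ 0.115.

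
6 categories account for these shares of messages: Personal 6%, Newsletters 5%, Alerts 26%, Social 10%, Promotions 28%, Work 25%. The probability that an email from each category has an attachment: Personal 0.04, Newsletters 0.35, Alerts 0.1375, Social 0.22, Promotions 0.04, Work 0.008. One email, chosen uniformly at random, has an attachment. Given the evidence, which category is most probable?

Alerts

Compute prior × likelihood for every hypothesis:
  Personal: 0.06 × 0.04 = 0.0024
  Newsletters: 0.05 × 0.35 = 0.0175
  Alerts: 0.26 × 0.1375 = 0.03575
  Social: 0.1 × 0.22 = 0.022
  Promotions: 0.28 × 0.04 = 0.0112
  Work: 0.25 × 0.008 = 0.002
Sum = 0.09085.
Largest term belongs to Alerts, so Alerts is most probable.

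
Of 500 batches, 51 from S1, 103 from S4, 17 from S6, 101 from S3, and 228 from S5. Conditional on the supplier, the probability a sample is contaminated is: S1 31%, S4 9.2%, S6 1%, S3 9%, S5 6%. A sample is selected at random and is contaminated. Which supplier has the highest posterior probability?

Unnormalized posteriors (prior × likelihood):
  S1: 0.102 × 0.31 = 0.03162
  S4: 0.206 × 0.092 = 0.018952
  S6: 0.034 × 0.01 = 0.00034
  S3: 0.202 × 0.09 = 0.01818
  S5: 0.456 × 0.06 = 0.02736
Normalizing constant = 0.096452.
Largest term belongs to S1, so S1 is most probable.

S1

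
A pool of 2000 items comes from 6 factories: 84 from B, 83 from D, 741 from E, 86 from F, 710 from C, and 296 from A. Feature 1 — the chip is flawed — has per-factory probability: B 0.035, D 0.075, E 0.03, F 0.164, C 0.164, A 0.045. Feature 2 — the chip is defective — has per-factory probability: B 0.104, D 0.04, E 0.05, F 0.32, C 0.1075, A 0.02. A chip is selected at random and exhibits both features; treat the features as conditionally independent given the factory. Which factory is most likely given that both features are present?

Prior × likelihood for each hypothesis:
  B: 0.042 × 0.035 × 0.104 = 0.00015288
  D: 0.0415 × 0.075 × 0.04 = 0.0001245
  E: 0.3705 × 0.03 × 0.05 = 0.00055575
  F: 0.043 × 0.164 × 0.32 = 0.00225664
  C: 0.355 × 0.164 × 0.1075 = 0.00625865
  A: 0.148 × 0.045 × 0.02 = 0.0001332
Total = 0.00948162.
Largest term belongs to C, so C is most probable.

C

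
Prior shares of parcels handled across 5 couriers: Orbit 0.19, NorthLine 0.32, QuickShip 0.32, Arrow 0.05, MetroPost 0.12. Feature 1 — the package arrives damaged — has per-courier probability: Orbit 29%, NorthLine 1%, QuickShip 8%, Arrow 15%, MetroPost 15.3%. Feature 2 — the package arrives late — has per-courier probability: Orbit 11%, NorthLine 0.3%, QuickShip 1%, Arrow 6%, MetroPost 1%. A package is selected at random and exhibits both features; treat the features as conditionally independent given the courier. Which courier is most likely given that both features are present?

Orbit

Compute prior × likelihood for every hypothesis:
  Orbit: 0.19 × 0.29 × 0.11 = 0.006061
  NorthLine: 0.32 × 0.01 × 0.003 = 0.0000096
  QuickShip: 0.32 × 0.08 × 0.01 = 0.000256
  Arrow: 0.05 × 0.15 × 0.06 = 0.00045
  MetroPost: 0.12 × 0.153 × 0.01 = 0.0001836
Sum = 0.0069602.
Largest term belongs to Orbit, so Orbit is most probable.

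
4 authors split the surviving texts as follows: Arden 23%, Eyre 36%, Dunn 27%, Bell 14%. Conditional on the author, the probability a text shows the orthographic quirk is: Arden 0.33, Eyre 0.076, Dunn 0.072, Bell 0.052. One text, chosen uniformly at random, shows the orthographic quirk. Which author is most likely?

Arden

Unnormalized posteriors (prior × likelihood):
  Arden: 0.23 × 0.33 = 0.0759
  Eyre: 0.36 × 0.076 = 0.02736
  Dunn: 0.27 × 0.072 = 0.01944
  Bell: 0.14 × 0.052 = 0.00728
Normalizing constant = 0.12998.
Largest term belongs to Arden, so Arden is most probable.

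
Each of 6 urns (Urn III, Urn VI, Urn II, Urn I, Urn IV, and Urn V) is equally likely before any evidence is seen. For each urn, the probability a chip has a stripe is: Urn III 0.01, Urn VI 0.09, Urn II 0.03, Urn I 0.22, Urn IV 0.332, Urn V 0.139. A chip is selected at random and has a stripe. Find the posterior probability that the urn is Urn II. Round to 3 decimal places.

With a uniform prior (1/6 each), posterior ∝ likelihood:
  Urn III: 0.01
  Urn VI: 0.09
  Urn II: 0.03
  Urn I: 0.22
  Urn IV: 0.332
  Urn V: 0.139
Sum = 0.821.
P(Urn II | evidence) = 0.03 / 0.821 ≈ 0.037.

0.037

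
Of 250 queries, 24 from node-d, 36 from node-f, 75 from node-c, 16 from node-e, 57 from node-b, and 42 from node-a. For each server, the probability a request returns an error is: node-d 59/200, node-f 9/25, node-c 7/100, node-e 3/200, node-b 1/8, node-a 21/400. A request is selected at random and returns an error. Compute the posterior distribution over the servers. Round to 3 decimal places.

node-d 0.203, node-f 0.372, node-c 0.151, node-e 0.007, node-b 0.204, node-a 0.063

Compute prior × likelihood for every hypothesis:
  node-d: 0.096 × 0.295 = 0.02832
  node-f: 0.144 × 0.36 = 0.05184
  node-c: 0.3 × 0.07 = 0.021
  node-e: 0.064 × 0.015 = 0.00096
  node-b: 0.228 × 0.125 = 0.0285
  node-a: 0.168 × 0.0525 = 0.00882
Sum = 0.13944.
P(node-d | error) = 0.02832/0.13944 ≈ 0.203
P(node-f | error) = 0.05184/0.13944 ≈ 0.372
P(node-c | error) = 0.021/0.13944 ≈ 0.151
P(node-e | error) = 0.00096/0.13944 ≈ 0.007
P(node-b | error) = 0.0285/0.13944 ≈ 0.204
P(node-a | error) = 0.00882/0.13944 ≈ 0.063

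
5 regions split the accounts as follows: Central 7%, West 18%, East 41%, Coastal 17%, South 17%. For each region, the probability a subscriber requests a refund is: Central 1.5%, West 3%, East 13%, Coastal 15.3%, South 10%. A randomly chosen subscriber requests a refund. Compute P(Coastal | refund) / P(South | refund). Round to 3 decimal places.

1.530

Unnormalized posteriors (prior × likelihood):
  Central: 0.07 × 0.015 = 0.00105
  West: 0.18 × 0.03 = 0.0054
  East: 0.41 × 0.13 = 0.0533
  Coastal: 0.17 × 0.153 = 0.02601
  South: 0.17 × 0.1 = 0.017
Normalizing constant = 0.10276.
The ratio is 0.02601 / 0.017 (the normalizer cancels) = 1.530.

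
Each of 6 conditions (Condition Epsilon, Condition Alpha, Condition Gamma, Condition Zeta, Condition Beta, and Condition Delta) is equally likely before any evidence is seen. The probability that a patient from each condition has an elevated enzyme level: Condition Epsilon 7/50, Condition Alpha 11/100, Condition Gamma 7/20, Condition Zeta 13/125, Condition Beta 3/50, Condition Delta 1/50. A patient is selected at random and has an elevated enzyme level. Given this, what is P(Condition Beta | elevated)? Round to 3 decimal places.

0.077

With a uniform prior (1/6 each), posterior ∝ likelihood:
  Condition Epsilon: 0.14
  Condition Alpha: 0.11
  Condition Gamma: 0.35
  Condition Zeta: 0.104
  Condition Beta: 0.06
  Condition Delta: 0.02
Total = 0.784.
P(Condition Beta | evidence) = 0.06 / 0.784 ≈ 0.077.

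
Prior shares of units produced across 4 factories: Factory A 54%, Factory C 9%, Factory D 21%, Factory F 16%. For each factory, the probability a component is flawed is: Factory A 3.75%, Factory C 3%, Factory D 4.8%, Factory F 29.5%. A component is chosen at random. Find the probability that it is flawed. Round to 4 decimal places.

0.0802

By Bayes' rule, posterior ∝ prior × likelihood:
  Factory A: 0.54 × 0.0375 = 0.02025
  Factory C: 0.09 × 0.03 = 0.0027
  Factory D: 0.21 × 0.048 = 0.01008
  Factory F: 0.16 × 0.295 = 0.0472
P(flawed) = 0.02025 + 0.0027 + 0.01008 + 0.0472 = 0.08023 → 0.0802.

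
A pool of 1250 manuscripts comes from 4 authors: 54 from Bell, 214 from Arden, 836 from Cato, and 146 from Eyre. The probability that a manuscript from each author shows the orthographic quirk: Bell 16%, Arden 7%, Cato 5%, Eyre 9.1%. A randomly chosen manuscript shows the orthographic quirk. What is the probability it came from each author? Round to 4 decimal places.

Prior × likelihood for each hypothesis:
  Bell: 0.0432 × 0.16 = 0.006912
  Arden: 0.1712 × 0.07 = 0.011984
  Cato: 0.6688 × 0.05 = 0.03344
  Eyre: 0.1168 × 0.091 = 0.0106288
Normalizing constant = 0.0629648.
P(Bell | quirk) = 0.006912/0.0629648 ≈ 0.1098
P(Arden | quirk) = 0.011984/0.0629648 ≈ 0.1903
P(Cato | quirk) = 0.03344/0.0629648 ≈ 0.5311
P(Eyre | quirk) = 0.0106288/0.0629648 ≈ 0.1688

Bell 0.1098, Arden 0.1903, Cato 0.5311, Eyre 0.1688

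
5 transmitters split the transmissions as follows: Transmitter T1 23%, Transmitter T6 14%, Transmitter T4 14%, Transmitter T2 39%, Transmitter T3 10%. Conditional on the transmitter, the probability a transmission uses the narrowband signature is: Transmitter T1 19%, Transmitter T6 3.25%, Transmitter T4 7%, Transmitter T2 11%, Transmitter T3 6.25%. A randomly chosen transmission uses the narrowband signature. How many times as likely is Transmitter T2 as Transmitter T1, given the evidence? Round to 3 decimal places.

By Bayes' rule, posterior ∝ prior × likelihood:
  Transmitter T1: 0.23 × 0.19 = 0.0437
  Transmitter T6: 0.14 × 0.0325 = 0.00455
  Transmitter T4: 0.14 × 0.07 = 0.0098
  Transmitter T2: 0.39 × 0.11 = 0.0429
  Transmitter T3: 0.1 × 0.0625 = 0.00625
Total = 0.1072.
The ratio is 0.0429 / 0.0437 (the normalizer cancels) = 0.982.

0.982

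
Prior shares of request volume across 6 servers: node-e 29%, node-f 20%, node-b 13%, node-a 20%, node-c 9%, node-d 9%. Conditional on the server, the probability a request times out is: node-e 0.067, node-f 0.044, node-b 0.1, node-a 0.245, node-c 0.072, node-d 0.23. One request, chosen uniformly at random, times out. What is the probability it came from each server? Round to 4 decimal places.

By Bayes' rule, posterior ∝ prior × likelihood:
  node-e: 0.29 × 0.067 = 0.01943
  node-f: 0.2 × 0.044 = 0.0088
  node-b: 0.13 × 0.1 = 0.013
  node-a: 0.2 × 0.245 = 0.049
  node-c: 0.09 × 0.072 = 0.00648
  node-d: 0.09 × 0.23 = 0.0207
Sum = 0.11741.
P(node-e | timeout) = 0.01943/0.11741 ≈ 0.1655
P(node-f | timeout) = 0.0088/0.11741 ≈ 0.0750
P(node-b | timeout) = 0.013/0.11741 ≈ 0.1107
P(node-a | timeout) = 0.049/0.11741 ≈ 0.4173
P(node-c | timeout) = 0.00648/0.11741 ≈ 0.0552
P(node-d | timeout) = 0.0207/0.11741 ≈ 0.1763

node-e 0.1655, node-f 0.0750, node-b 0.1107, node-a 0.4173, node-c 0.0552, node-d 0.1763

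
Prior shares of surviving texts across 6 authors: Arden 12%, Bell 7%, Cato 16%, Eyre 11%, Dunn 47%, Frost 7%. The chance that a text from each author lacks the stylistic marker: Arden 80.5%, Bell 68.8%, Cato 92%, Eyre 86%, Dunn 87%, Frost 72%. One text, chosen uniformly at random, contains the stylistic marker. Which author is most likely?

Dunn

Taking complements, P(marker | each) = Arden 0.195, Bell 0.312, Cato 0.08, Eyre 0.14, Dunn 0.13, Frost 0.28.
Prior × likelihood for each hypothesis:
  Arden: 0.12 × 0.195 = 0.0234
  Bell: 0.07 × 0.312 = 0.02184
  Cato: 0.16 × 0.08 = 0.0128
  Eyre: 0.11 × 0.14 = 0.0154
  Dunn: 0.47 × 0.13 = 0.0611
  Frost: 0.07 × 0.28 = 0.0196
Sum = 0.15414.
Largest term belongs to Dunn, so Dunn is most probable.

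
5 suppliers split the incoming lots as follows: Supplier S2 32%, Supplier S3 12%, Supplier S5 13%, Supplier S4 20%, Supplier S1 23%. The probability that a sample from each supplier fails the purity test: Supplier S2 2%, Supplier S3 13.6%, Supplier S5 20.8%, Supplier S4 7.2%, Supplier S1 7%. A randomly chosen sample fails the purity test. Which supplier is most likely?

Supplier S5

By Bayes' rule, posterior ∝ prior × likelihood:
  Supplier S2: 0.32 × 0.02 = 0.0064
  Supplier S3: 0.12 × 0.136 = 0.01632
  Supplier S5: 0.13 × 0.208 = 0.02704
  Supplier S4: 0.2 × 0.072 = 0.0144
  Supplier S1: 0.23 × 0.07 = 0.0161
Total = 0.08026.
Largest term belongs to Supplier S5, so Supplier S5 is most probable.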